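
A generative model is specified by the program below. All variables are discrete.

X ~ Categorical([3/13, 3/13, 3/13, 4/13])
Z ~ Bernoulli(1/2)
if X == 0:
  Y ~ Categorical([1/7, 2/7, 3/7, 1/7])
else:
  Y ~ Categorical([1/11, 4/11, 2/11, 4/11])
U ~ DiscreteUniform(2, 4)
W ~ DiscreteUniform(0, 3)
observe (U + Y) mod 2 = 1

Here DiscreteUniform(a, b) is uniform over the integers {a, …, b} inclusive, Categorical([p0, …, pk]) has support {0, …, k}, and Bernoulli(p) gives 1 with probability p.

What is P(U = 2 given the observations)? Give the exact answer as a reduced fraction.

P(U = 2 | obs) = 659/1660

Enumerate traces; 192 have nonzero weight after conditioning:
  (X=0, Z=0, Y=0, U=3, W=0) weight 1/728
  (X=0, Z=0, Y=0, U=3, W=1) weight 1/728
  (X=0, Z=0, Y=0, U=3, W=2) weight 1/728
  (X=0, Z=0, Y=0, U=3, W=3) weight 1/728
  (X=0, Z=0, Y=1, U=2, W=0) weight 1/364
  (X=0, Z=0, Y=1, U=2, W=1) weight 1/364
  (X=0, Z=0, Y=1, U=2, W=2) weight 1/364
  (X=0, Z=0, Y=1, U=2, W=3) weight 1/364
  (X=0, Z=0, Y=1, U=4, W=0) weight 1/364
  … 183 more
Group by U:
  weight(U=2) = 659/3003
  weight(U=3) = 114/1001
  weight(U=4) = 659/3003
Total weight = 659/3003 + 114/1001 + 659/3003 = 1660/3003
P(U=2 | obs) = 659/3003 / 1660/3003 = 659/1660
P(U=3 | obs) = 114/1001 / 1660/3003 = 171/830
P(U=4 | obs) = 659/3003 / 1660/3003 = 659/1660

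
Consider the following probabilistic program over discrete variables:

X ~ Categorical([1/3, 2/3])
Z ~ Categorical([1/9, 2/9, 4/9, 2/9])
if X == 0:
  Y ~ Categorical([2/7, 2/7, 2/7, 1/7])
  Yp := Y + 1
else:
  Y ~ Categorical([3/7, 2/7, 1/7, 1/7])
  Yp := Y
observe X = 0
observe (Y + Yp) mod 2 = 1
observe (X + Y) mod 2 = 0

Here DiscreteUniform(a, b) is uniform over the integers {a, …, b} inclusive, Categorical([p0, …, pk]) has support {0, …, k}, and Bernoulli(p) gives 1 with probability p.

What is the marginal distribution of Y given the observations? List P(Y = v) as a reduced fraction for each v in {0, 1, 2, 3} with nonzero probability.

P(Y=0) = 1/2, P(Y=2) = 1/2

Enumerate traces; 8 have nonzero weight after conditioning:
  (X=0, Z=0, Y=0) weight 2/189
  (X=0, Z=0, Y=2) weight 2/189
  (X=0, Z=1, Y=0) weight 4/189
  (X=0, Z=1, Y=2) weight 4/189
  (X=0, Z=2, Y=0) weight 8/189
  (X=0, Z=2, Y=2) weight 8/189
  (X=0, Z=3, Y=0) weight 4/189
  (X=0, Z=3, Y=2) weight 4/189
Group by Y:
  weight(Y=0) = 2/21
  weight(Y=2) = 2/21
Total weight = 2/21 + 2/21 = 4/21
P(Y=0 | obs) = 2/21 / 4/21 = 1/2
P(Y=2 | obs) = 2/21 / 4/21 = 1/2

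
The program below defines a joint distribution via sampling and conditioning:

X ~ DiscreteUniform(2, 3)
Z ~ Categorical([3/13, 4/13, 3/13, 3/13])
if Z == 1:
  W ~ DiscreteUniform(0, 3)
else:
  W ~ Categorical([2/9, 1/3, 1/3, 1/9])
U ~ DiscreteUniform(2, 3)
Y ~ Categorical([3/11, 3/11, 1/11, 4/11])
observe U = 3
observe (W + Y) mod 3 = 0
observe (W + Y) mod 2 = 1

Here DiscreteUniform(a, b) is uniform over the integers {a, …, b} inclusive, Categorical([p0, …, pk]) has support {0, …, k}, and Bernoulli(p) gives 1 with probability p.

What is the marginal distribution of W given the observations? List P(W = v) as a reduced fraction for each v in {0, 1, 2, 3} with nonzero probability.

Enumerate traces; 32 have nonzero weight after conditioning:
  (X=2, Z=0, W=0, U=3, Y=3) weight 2/429
  (X=2, Z=0, W=1, U=3, Y=2) weight 1/572
  (X=2, Z=0, W=2, U=3, Y=1) weight 3/572
  (X=2, Z=0, W=3, U=3, Y=0) weight 1/572
  (X=2, Z=1, W=0, U=3, Y=3) weight 1/143
  (X=2, Z=1, W=1, U=3, Y=2) weight 1/572
  (X=2, Z=1, W=2, U=3, Y=1) weight 3/572
  (X=2, Z=1, W=3, U=3, Y=0) weight 3/572
  … 24 more
Group by W:
  weight(W=0) = 6/143
  weight(W=1) = 2/143
  weight(W=2) = 6/143
  weight(W=3) = 3/143
Total weight = 6/143 + 2/143 + 6/143 + 3/143 = 17/143
P(W=0 | obs) = 6/143 / 17/143 = 6/17
P(W=1 | obs) = 2/143 / 17/143 = 2/17
P(W=2 | obs) = 6/143 / 17/143 = 6/17
P(W=3 | obs) = 3/143 / 17/143 = 3/17

P(W=0) = 6/17, P(W=1) = 2/17, P(W=2) = 6/17, P(W=3) = 3/17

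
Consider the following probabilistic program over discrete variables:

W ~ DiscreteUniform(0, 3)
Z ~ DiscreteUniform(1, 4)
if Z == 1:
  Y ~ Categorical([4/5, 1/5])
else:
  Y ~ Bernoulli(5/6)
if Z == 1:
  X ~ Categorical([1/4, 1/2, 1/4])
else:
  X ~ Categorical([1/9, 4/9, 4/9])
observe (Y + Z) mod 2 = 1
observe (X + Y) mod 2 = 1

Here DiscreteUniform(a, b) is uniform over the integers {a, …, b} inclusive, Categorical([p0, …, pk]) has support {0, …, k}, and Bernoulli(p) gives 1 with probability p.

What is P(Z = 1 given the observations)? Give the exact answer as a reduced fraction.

P(Z = 1 | obs) = 2/7

Enumerate traces; 24 have nonzero weight after conditioning:
  (W=0, Z=1, Y=0, X=1) weight 1/40
  (W=0, Z=2, Y=1, X=0) weight 5/864
  (W=0, Z=2, Y=1, X=2) weight 5/216
  (W=0, Z=3, Y=0, X=1) weight 1/216
  (W=0, Z=4, Y=1, X=0) weight 5/864
  (W=0, Z=4, Y=1, X=2) weight 5/216
  (W=1, Z=1, Y=0, X=1) weight 1/40
  (W=1, Z=2, Y=1, X=0) weight 5/864
  … 16 more
Group by Z:
  weight(Z=1) = 1/10
  weight(Z=2) = 25/216
  weight(Z=3) = 1/54
  weight(Z=4) = 25/216
Total weight = 1/10 + 25/216 + 1/54 + 25/216 = 7/20
P(Z=1 | obs) = 1/10 / 7/20 = 2/7
P(Z=2 | obs) = 25/216 / 7/20 = 125/378
P(Z=3 | obs) = 1/54 / 7/20 = 10/189
P(Z=4 | obs) = 25/216 / 7/20 = 125/378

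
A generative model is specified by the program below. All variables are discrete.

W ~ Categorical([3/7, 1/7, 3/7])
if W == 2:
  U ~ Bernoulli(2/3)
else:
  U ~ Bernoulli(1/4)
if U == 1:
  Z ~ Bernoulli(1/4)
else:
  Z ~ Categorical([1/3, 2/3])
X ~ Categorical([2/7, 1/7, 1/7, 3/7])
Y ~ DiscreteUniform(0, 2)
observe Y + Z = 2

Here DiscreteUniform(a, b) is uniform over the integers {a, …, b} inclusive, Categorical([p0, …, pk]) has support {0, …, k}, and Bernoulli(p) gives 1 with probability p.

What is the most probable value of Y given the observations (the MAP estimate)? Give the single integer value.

argmax_v P(Y = v | obs) = 2

Enumerate traces; 48 have nonzero weight after conditioning:
  (W=0, U=0, Z=0, X=0, Y=2) weight 1/98
  (W=0, U=0, Z=0, X=1, Y=2) weight 1/196
  (W=0, U=0, Z=0, X=2, Y=2) weight 1/196
  (W=0, U=0, Z=0, X=3, Y=2) weight 3/196
  (W=0, U=0, Z=1, X=0, Y=1) weight 1/49
  (W=0, U=0, Z=1, X=1, Y=1) weight 1/98
  (W=0, U=0, Z=1, X=2, Y=1) weight 1/98
  (W=0, U=0, Z=1, X=3, Y=1) weight 3/98
  … 40 more
Group by Y:
  weight(Y=1) = 41/252
  weight(Y=2) = 43/252
Total weight = 41/252 + 43/252 = 1/3
P(Y=1 | obs) = 41/252 / 1/3 = 41/84
P(Y=2 | obs) = 43/252 / 1/3 = 43/84
argmax = 2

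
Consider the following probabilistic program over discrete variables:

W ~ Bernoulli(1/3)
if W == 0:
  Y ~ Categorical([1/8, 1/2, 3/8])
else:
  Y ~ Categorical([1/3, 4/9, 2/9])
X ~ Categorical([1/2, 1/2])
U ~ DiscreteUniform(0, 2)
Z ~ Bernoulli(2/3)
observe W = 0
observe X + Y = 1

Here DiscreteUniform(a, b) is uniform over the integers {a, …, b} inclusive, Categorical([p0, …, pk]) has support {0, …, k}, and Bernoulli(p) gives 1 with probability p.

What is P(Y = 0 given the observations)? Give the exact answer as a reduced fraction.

Enumerate traces; 12 have nonzero weight after conditioning:
  (W=0, Y=0, X=1, U=0, Z=0) weight 1/216
  (W=0, Y=0, X=1, U=0, Z=1) weight 1/108
  (W=0, Y=0, X=1, U=1, Z=0) weight 1/216
  (W=0, Y=0, X=1, U=1, Z=1) weight 1/108
  (W=0, Y=0, X=1, U=2, Z=0) weight 1/216
  (W=0, Y=0, X=1, U=2, Z=1) weight 1/108
  (W=0, Y=1, X=0, U=0, Z=0) weight 1/54
  (W=0, Y=1, X=0, U=0, Z=1) weight 1/27
  … 4 more
Group by Y:
  weight(Y=0) = 1/24
  weight(Y=1) = 1/6
Total weight = 1/24 + 1/6 = 5/24
P(Y=0 | obs) = 1/24 / 5/24 = 1/5
P(Y=1 | obs) = 1/6 / 5/24 = 4/5

P(Y = 0 | obs) = 1/5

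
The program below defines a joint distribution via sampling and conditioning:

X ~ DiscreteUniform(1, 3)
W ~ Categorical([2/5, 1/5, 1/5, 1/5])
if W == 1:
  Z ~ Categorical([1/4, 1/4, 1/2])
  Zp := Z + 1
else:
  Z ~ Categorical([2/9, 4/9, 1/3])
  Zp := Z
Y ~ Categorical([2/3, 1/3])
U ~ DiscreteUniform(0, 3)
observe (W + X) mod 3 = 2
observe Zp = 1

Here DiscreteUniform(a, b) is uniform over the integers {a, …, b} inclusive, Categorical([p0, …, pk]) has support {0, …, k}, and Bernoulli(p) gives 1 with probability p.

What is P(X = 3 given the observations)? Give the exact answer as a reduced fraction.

Enumerate traces; 32 have nonzero weight after conditioning:
  (X=1, W=1, Z=0, Y=0, U=0) weight 1/360
  (X=1, W=1, Z=0, Y=0, U=1) weight 1/360
  (X=1, W=1, Z=0, Y=0, U=2) weight 1/360
  (X=1, W=1, Z=0, Y=0, U=3) weight 1/360
  (X=1, W=1, Z=0, Y=1, U=0) weight 1/720
  (X=1, W=1, Z=0, Y=1, U=1) weight 1/720
  (X=1, W=1, Z=0, Y=1, U=2) weight 1/720
  (X=1, W=1, Z=0, Y=1, U=3) weight 1/720
  (X=2, W=0, Z=1, Y=0, U=0) weight 4/405
  (X=3, W=2, Z=1, Y=0, U=0) weight 2/405
  … 22 more
Group by X:
  weight(X=1) = 1/60
  weight(X=2) = 4/45
  weight(X=3) = 4/135
Total weight = 1/60 + 4/45 + 4/135 = 73/540
P(X=1 | obs) = 1/60 / 73/540 = 9/73
P(X=2 | obs) = 4/45 / 73/540 = 48/73
P(X=3 | obs) = 4/135 / 73/540 = 16/73

P(X = 3 | obs) = 16/73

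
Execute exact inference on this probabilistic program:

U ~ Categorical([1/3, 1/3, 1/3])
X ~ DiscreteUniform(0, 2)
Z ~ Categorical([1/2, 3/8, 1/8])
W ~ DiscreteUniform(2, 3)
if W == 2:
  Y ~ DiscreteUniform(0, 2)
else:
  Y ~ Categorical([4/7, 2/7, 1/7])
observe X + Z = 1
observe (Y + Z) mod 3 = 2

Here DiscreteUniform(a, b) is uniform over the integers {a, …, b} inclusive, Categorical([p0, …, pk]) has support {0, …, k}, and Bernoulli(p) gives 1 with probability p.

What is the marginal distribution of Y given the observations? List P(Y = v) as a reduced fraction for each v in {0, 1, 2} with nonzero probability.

Enumerate traces; 12 have nonzero weight after conditioning:
  (U=0, X=0, Z=1, W=2, Y=1) weight 1/144
  (U=0, X=0, Z=1, W=3, Y=1) weight 1/168
  (U=0, X=1, Z=0, W=2, Y=2) weight 1/108
  (U=0, X=1, Z=0, W=3, Y=2) weight 1/252
  (U=1, X=0, Z=1, W=2, Y=1) weight 1/144
  (U=1, X=0, Z=1, W=3, Y=1) weight 1/168
  (U=1, X=1, Z=0, W=2, Y=2) weight 1/108
  (U=1, X=1, Z=0, W=3, Y=2) weight 1/252
  … 4 more
Group by Y:
  weight(Y=1) = 13/336
  weight(Y=2) = 5/126
Total weight = 13/336 + 5/126 = 79/1008
P(Y=1 | obs) = 13/336 / 79/1008 = 39/79
P(Y=2 | obs) = 5/126 / 79/1008 = 40/79

P(Y=1) = 39/79, P(Y=2) = 40/79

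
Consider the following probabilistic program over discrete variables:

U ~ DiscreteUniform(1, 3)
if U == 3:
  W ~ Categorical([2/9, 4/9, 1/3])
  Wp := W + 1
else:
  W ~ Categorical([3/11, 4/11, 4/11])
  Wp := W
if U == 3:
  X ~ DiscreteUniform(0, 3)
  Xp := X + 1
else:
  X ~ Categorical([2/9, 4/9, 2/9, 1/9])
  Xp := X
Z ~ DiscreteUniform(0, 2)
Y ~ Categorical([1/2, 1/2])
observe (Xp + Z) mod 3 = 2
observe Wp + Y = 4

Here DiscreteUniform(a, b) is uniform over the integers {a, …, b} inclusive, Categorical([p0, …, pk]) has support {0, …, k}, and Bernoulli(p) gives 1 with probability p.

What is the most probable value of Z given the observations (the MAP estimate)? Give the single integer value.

Enumerate traces; 4 have nonzero weight after conditioning:
  (U=3, W=2, X=0, Z=1, Y=1) weight 1/216
  (U=3, W=2, X=1, Z=0, Y=1) weight 1/216
  (U=3, W=2, X=2, Z=2, Y=1) weight 1/216
  (U=3, W=2, X=3, Z=1, Y=1) weight 1/216
Group by Z:
  weight(Z=0) = 1/216
  weight(Z=1) = 1/108
  weight(Z=2) = 1/216
Total weight = 1/216 + 1/108 + 1/216 = 1/54
P(Z=0 | obs) = 1/216 / 1/54 = 1/4
P(Z=1 | obs) = 1/108 / 1/54 = 1/2
P(Z=2 | obs) = 1/216 / 1/54 = 1/4
argmax = 1

argmax_v P(Z = v | obs) = 1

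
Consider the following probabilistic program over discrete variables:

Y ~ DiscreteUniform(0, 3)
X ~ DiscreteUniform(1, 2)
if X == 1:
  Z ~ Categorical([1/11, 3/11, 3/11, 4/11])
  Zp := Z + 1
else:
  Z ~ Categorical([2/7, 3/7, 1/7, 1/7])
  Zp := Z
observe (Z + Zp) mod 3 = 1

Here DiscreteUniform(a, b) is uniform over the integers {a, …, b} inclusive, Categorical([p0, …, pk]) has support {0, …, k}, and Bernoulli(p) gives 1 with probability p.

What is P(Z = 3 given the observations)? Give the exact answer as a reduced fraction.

Enumerate traces; 12 have nonzero weight after conditioning:
  (Y=0, X=1, Z=0) weight 1/88
  (Y=0, X=1, Z=3) weight 1/22
  (Y=0, X=2, Z=2) weight 1/56
  (Y=1, X=1, Z=0) weight 1/88
  (Y=1, X=1, Z=3) weight 1/22
  (Y=1, X=2, Z=2) weight 1/56
  (Y=2, X=1, Z=0) weight 1/88
  (Y=2, X=1, Z=3) weight 1/22
  … 4 more
Group by Z:
  weight(Z=0) = 1/22
  weight(Z=2) = 1/14
  weight(Z=3) = 2/11
Total weight = 1/22 + 1/14 + 2/11 = 23/77
P(Z=0 | obs) = 1/22 / 23/77 = 7/46
P(Z=2 | obs) = 1/14 / 23/77 = 11/46
P(Z=3 | obs) = 2/11 / 23/77 = 14/23

P(Z = 3 | obs) = 14/23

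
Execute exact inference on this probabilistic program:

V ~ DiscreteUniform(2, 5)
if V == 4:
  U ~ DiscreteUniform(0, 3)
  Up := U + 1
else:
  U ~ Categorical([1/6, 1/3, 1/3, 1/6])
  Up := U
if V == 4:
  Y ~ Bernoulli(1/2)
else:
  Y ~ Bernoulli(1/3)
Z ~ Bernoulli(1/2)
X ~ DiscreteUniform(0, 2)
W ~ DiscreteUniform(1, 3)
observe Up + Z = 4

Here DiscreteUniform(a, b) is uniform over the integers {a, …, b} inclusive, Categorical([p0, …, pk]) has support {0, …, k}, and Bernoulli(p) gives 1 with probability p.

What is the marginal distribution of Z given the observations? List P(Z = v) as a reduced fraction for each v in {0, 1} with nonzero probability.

Enumerate traces; 90 have nonzero weight after conditioning:
  (V=2, U=3, Y=0, Z=1, X=0, W=1) weight 1/648
  (V=2, U=3, Y=0, Z=1, X=0, W=2) weight 1/648
  (V=2, U=3, Y=0, Z=1, X=0, W=3) weight 1/648
  (V=2, U=3, Y=0, Z=1, X=1, W=1) weight 1/648
  (V=2, U=3, Y=0, Z=1, X=1, W=2) weight 1/648
  (V=2, U=3, Y=0, Z=1, X=1, W=3) weight 1/648
  (V=2, U=3, Y=0, Z=1, X=2, W=1) weight 1/648
  (V=2, U=3, Y=0, Z=1, X=2, W=2) weight 1/648
  (V=4, U=3, Y=0, Z=0, X=0, W=1) weight 1/576
  … 81 more
Group by Z:
  weight(Z=0) = 1/32
  weight(Z=1) = 3/32
Total weight = 1/32 + 3/32 = 1/8
P(Z=0 | obs) = 1/32 / 1/8 = 1/4
P(Z=1 | obs) = 3/32 / 1/8 = 3/4

P(Z=0) = 1/4, P(Z=1) = 3/4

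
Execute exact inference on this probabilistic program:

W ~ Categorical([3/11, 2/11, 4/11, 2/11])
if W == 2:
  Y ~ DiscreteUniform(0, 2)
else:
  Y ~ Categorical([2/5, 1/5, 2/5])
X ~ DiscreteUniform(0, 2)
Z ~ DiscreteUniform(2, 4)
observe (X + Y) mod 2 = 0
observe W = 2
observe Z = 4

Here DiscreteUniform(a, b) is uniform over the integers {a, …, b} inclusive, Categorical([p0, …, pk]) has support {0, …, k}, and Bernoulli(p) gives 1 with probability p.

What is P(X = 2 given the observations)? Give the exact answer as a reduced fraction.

Enumerate traces; 5 have nonzero weight after conditioning:
  (W=2, Y=0, X=0, Z=4) weight 4/297
  (W=2, Y=0, X=2, Z=4) weight 4/297
  (W=2, Y=1, X=1, Z=4) weight 4/297
  (W=2, Y=2, X=0, Z=4) weight 4/297
  (W=2, Y=2, X=2, Z=4) weight 4/297
Group by X:
  weight(X=0) = 8/297
  weight(X=1) = 4/297
  weight(X=2) = 8/297
Total weight = 8/297 + 4/297 + 8/297 = 20/297
P(X=0 | obs) = 8/297 / 20/297 = 2/5
P(X=1 | obs) = 4/297 / 20/297 = 1/5
P(X=2 | obs) = 8/297 / 20/297 = 2/5

P(X = 2 | obs) = 2/5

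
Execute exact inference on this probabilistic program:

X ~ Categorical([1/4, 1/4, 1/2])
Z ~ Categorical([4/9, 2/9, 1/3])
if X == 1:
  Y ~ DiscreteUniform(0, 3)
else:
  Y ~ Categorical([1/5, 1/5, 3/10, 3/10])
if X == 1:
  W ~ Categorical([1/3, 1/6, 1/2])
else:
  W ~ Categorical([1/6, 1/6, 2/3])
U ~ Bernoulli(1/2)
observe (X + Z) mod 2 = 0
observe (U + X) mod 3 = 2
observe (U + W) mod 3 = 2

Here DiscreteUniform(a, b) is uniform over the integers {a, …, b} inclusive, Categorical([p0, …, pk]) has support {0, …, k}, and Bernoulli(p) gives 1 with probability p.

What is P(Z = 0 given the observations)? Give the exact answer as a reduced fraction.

P(Z = 0 | obs) = 16/29

Enumerate traces; 12 have nonzero weight after conditioning:
  (X=1, Z=1, Y=0, W=1, U=1) weight 1/864
  (X=1, Z=1, Y=1, W=1, U=1) weight 1/864
  (X=1, Z=1, Y=2, W=1, U=1) weight 1/864
  (X=1, Z=1, Y=3, W=1, U=1) weight 1/864
  (X=2, Z=0, Y=0, W=2, U=0) weight 2/135
  (X=2, Z=0, Y=1, W=2, U=0) weight 2/135
  (X=2, Z=0, Y=2, W=2, U=0) weight 1/45
  (X=2, Z=0, Y=3, W=2, U=0) weight 1/45
  (X=2, Z=2, Y=0, W=2, U=0) weight 1/90
  … 3 more
Group by Z:
  weight(Z=0) = 2/27
  weight(Z=1) = 1/216
  weight(Z=2) = 1/18
Total weight = 2/27 + 1/216 + 1/18 = 29/216
P(Z=0 | obs) = 2/27 / 29/216 = 16/29
P(Z=1 | obs) = 1/216 / 29/216 = 1/29
P(Z=2 | obs) = 1/18 / 29/216 = 12/29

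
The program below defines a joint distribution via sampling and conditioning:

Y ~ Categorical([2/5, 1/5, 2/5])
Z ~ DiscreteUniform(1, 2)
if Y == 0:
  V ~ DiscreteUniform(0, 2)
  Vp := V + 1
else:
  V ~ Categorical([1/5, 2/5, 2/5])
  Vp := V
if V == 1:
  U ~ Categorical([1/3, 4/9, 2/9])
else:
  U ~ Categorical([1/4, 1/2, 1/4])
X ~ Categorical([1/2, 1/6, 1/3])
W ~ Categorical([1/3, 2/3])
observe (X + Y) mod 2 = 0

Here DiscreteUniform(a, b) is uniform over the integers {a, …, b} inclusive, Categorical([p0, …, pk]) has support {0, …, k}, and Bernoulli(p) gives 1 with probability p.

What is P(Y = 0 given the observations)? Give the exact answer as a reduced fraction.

Enumerate traces; 180 have nonzero weight after conditioning:
  (Y=0, Z=1, V=0, U=0, X=0, W=0) weight 1/360
  (Y=0, Z=1, V=0, U=0, X=0, W=1) weight 1/180
  (Y=0, Z=1, V=0, U=0, X=2, W=0) weight 1/540
  (Y=0, Z=1, V=0, U=0, X=2, W=1) weight 1/270
  (Y=0, Z=1, V=0, U=1, X=0, W=0) weight 1/180
  (Y=0, Z=1, V=0, U=1, X=0, W=1) weight 1/90
  (Y=0, Z=1, V=0, U=1, X=2, W=0) weight 1/270
  (Y=0, Z=1, V=0, U=1, X=2, W=1) weight 1/135
  (Y=1, Z=1, V=0, U=0, X=1, W=0) weight 1/3600
  (Y=2, Z=1, V=0, U=0, X=0, W=0) weight 1/600
  … 170 more
Group by Y:
  weight(Y=0) = 1/3
  weight(Y=1) = 1/30
  weight(Y=2) = 1/3
Total weight = 1/3 + 1/30 + 1/3 = 7/10
P(Y=0 | obs) = 1/3 / 7/10 = 10/21
P(Y=1 | obs) = 1/30 / 7/10 = 1/21
P(Y=2 | obs) = 1/3 / 7/10 = 10/21

P(Y = 0 | obs) = 10/21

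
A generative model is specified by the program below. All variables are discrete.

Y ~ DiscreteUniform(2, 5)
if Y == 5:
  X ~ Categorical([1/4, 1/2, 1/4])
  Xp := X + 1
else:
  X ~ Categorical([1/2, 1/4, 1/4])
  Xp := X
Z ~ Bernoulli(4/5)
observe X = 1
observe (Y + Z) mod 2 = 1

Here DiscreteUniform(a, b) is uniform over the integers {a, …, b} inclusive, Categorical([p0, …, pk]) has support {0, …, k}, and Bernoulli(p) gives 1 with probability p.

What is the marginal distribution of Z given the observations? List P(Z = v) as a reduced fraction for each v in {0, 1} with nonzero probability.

Enumerate traces; 4 have nonzero weight after conditioning:
  (Y=2, X=1, Z=1) weight 1/20
  (Y=3, X=1, Z=0) weight 1/80
  (Y=4, X=1, Z=1) weight 1/20
  (Y=5, X=1, Z=0) weight 1/40
Group by Z:
  weight(Z=0) = 3/80
  weight(Z=1) = 1/10
Total weight = 3/80 + 1/10 = 11/80
P(Z=0 | obs) = 3/80 / 11/80 = 3/11
P(Z=1 | obs) = 1/10 / 11/80 = 8/11

P(Z=0) = 3/11, P(Z=1) = 8/11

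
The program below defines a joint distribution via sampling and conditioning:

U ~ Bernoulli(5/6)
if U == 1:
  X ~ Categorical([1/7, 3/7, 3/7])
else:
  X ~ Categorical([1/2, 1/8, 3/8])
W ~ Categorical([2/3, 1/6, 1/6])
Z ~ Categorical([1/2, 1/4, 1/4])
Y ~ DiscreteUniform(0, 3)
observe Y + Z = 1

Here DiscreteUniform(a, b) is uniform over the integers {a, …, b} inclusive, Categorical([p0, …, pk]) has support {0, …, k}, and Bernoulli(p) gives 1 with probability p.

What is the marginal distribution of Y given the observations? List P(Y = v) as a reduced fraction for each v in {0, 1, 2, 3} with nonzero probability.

Enumerate traces; 36 have nonzero weight after conditioning:
  (U=0, X=0, W=0, Z=0, Y=1) weight 1/144
  (U=0, X=0, W=0, Z=1, Y=0) weight 1/288
  (U=0, X=0, W=1, Z=0, Y=1) weight 1/576
  (U=0, X=0, W=1, Z=1, Y=0) weight 1/1152
  (U=0, X=0, W=2, Z=0, Y=1) weight 1/576
  (U=0, X=0, W=2, Z=1, Y=0) weight 1/1152
  (U=0, X=1, W=0, Z=0, Y=1) weight 1/576
  (U=0, X=1, W=0, Z=1, Y=0) weight 1/1152
  … 28 more
Group by Y:
  weight(Y=0) = 1/16
  weight(Y=1) = 1/8
Total weight = 1/16 + 1/8 = 3/16
P(Y=0 | obs) = 1/16 / 3/16 = 1/3
P(Y=1 | obs) = 1/8 / 3/16 = 2/3

P(Y=0) = 1/3, P(Y=1) = 2/3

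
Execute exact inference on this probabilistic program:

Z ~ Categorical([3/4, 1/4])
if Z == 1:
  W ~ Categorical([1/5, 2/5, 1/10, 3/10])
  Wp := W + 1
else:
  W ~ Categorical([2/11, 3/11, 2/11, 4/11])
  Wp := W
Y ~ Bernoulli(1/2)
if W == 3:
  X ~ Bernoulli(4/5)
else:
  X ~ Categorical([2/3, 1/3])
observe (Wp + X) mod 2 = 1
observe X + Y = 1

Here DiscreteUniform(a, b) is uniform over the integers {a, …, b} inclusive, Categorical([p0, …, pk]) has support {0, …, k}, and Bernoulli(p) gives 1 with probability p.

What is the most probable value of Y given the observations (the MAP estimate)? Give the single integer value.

argmax_v P(Y = v | obs) = 1

Enumerate traces; 8 have nonzero weight after conditioning:
  (Z=0, W=0, Y=0, X=1) weight 1/44
  (Z=0, W=1, Y=1, X=0) weight 3/44
  (Z=0, W=2, Y=0, X=1) weight 1/44
  (Z=0, W=3, Y=1, X=0) weight 3/110
  (Z=1, W=0, Y=1, X=0) weight 1/60
  (Z=1, W=1, Y=0, X=1) weight 1/60
  (Z=1, W=2, Y=1, X=0) weight 1/120
  (Z=1, W=3, Y=0, X=1) weight 3/100
Group by Y:
  weight(Y=0) = 76/825
  weight(Y=1) = 53/440
Total weight = 76/825 + 53/440 = 1403/6600
P(Y=0 | obs) = 76/825 / 1403/6600 = 608/1403
P(Y=1 | obs) = 53/440 / 1403/6600 = 795/1403
argmax = 1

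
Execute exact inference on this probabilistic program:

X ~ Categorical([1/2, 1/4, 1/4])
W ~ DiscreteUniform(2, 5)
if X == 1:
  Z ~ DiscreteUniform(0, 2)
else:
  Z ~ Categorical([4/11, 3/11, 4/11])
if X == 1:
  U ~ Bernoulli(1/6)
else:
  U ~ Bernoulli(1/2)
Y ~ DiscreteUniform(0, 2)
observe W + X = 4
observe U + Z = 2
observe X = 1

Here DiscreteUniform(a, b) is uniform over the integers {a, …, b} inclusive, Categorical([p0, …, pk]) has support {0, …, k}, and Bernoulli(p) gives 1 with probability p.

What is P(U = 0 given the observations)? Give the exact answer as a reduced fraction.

P(U = 0 | obs) = 5/6

Enumerate traces; 6 have nonzero weight after conditioning:
  (X=1, W=3, Z=1, U=1, Y=0) weight 1/864
  (X=1, W=3, Z=1, U=1, Y=1) weight 1/864
  (X=1, W=3, Z=1, U=1, Y=2) weight 1/864
  (X=1, W=3, Z=2, U=0, Y=0) weight 5/864
  (X=1, W=3, Z=2, U=0, Y=1) weight 5/864
  (X=1, W=3, Z=2, U=0, Y=2) weight 5/864
Group by U:
  weight(U=0) = 5/288
  weight(U=1) = 1/288
Total weight = 5/288 + 1/288 = 1/48
P(U=0 | obs) = 5/288 / 1/48 = 5/6
P(U=1 | obs) = 1/288 / 1/48 = 1/6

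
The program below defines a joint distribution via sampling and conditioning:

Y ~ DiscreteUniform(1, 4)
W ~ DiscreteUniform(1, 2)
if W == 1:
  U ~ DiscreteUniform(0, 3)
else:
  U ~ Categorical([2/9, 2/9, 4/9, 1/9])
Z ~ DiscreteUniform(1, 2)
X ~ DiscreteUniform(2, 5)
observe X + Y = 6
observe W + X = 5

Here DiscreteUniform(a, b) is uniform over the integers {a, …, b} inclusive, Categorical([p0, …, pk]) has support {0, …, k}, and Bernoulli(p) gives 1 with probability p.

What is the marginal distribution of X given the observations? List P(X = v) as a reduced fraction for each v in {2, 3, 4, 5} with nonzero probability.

P(X=3) = 1/2, P(X=4) = 1/2

Enumerate traces; 16 have nonzero weight after conditioning:
  (Y=2, W=1, U=0, Z=1, X=4) weight 1/256
  (Y=2, W=1, U=0, Z=2, X=4) weight 1/256
  (Y=2, W=1, U=1, Z=1, X=4) weight 1/256
  (Y=2, W=1, U=1, Z=2, X=4) weight 1/256
  (Y=2, W=1, U=2, Z=1, X=4) weight 1/256
  (Y=2, W=1, U=2, Z=2, X=4) weight 1/256
  (Y=2, W=1, U=3, Z=1, X=4) weight 1/256
  (Y=2, W=1, U=3, Z=2, X=4) weight 1/256
  (Y=3, W=2, U=0, Z=1, X=3) weight 1/288
  … 7 more
Group by X:
  weight(X=3) = 1/32
  weight(X=4) = 1/32
Total weight = 1/32 + 1/32 = 1/16
P(X=3 | obs) = 1/32 / 1/16 = 1/2
P(X=4 | obs) = 1/32 / 1/16 = 1/2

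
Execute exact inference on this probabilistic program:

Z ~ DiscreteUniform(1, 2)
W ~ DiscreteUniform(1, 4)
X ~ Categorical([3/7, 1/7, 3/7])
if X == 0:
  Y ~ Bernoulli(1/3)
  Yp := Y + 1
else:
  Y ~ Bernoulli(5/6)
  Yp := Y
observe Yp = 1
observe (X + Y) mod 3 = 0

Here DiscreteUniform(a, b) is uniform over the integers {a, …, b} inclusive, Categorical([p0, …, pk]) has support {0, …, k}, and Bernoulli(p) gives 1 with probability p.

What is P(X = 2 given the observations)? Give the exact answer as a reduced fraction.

Enumerate traces; 16 have nonzero weight after conditioning:
  (Z=1, W=1, X=0, Y=0) weight 1/28
  (Z=1, W=1, X=2, Y=1) weight 5/112
  (Z=1, W=2, X=0, Y=0) weight 1/28
  (Z=1, W=2, X=2, Y=1) weight 5/112
  (Z=1, W=3, X=0, Y=0) weight 1/28
  (Z=1, W=3, X=2, Y=1) weight 5/112
  (Z=1, W=4, X=0, Y=0) weight 1/28
  (Z=1, W=4, X=2, Y=1) weight 5/112
  … 8 more
Group by X:
  weight(X=0) = 2/7
  weight(X=2) = 5/14
Total weight = 2/7 + 5/14 = 9/14
P(X=0 | obs) = 2/7 / 9/14 = 4/9
P(X=2 | obs) = 5/14 / 9/14 = 5/9

P(X = 2 | obs) = 5/9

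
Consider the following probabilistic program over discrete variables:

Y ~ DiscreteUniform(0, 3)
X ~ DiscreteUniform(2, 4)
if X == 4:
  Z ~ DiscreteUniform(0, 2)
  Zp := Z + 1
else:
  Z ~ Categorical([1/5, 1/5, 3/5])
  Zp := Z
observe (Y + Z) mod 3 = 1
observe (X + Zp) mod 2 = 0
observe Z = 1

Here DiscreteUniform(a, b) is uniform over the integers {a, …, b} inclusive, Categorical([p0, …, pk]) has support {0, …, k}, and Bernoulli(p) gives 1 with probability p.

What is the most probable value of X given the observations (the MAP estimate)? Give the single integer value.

argmax_v P(X = v | obs) = 4

Enumerate traces; 4 have nonzero weight after conditioning:
  (Y=0, X=3, Z=1) weight 1/60
  (Y=0, X=4, Z=1) weight 1/36
  (Y=3, X=3, Z=1) weight 1/60
  (Y=3, X=4, Z=1) weight 1/36
Group by X:
  weight(X=3) = 1/30
  weight(X=4) = 1/18
Total weight = 1/30 + 1/18 = 4/45
P(X=3 | obs) = 1/30 / 4/45 = 3/8
P(X=4 | obs) = 1/18 / 4/45 = 5/8
argmax = 4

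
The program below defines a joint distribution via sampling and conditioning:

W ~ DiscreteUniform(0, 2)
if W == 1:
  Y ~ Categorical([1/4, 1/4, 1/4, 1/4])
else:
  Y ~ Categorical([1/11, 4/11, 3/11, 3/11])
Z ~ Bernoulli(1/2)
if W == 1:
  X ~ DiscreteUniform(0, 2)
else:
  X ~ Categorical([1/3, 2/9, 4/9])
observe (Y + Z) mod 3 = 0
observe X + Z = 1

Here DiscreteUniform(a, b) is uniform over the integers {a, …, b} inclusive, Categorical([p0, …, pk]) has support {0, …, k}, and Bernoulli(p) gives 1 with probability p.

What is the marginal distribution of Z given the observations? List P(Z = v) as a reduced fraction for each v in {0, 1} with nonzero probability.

Enumerate traces; 9 have nonzero weight after conditioning:
  (W=0, Y=0, Z=0, X=1) weight 1/297
  (W=0, Y=2, Z=1, X=0) weight 1/66
  (W=0, Y=3, Z=0, X=1) weight 1/99
  (W=1, Y=0, Z=0, X=1) weight 1/72
  (W=1, Y=2, Z=1, X=0) weight 1/72
  (W=1, Y=3, Z=0, X=1) weight 1/72
  (W=2, Y=0, Z=0, X=1) weight 1/297
  (W=2, Y=2, Z=1, X=0) weight 1/66
  … 1 more
Group by Z:
  weight(Z=0) = 65/1188
  weight(Z=1) = 35/792
Total weight = 65/1188 + 35/792 = 235/2376
P(Z=0 | obs) = 65/1188 / 235/2376 = 26/47
P(Z=1 | obs) = 35/792 / 235/2376 = 21/47

P(Z=0) = 26/47, P(Z=1) = 21/47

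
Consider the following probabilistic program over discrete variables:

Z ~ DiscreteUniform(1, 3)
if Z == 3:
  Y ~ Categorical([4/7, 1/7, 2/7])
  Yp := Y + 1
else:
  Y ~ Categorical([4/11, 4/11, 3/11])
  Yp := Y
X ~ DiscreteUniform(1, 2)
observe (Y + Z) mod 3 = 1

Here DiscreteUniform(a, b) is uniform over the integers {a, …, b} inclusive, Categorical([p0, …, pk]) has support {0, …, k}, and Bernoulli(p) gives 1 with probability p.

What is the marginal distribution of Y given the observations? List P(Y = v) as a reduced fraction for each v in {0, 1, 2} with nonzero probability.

Enumerate traces; 6 have nonzero weight after conditioning:
  (Z=1, Y=0, X=1) weight 2/33
  (Z=1, Y=0, X=2) weight 2/33
  (Z=2, Y=2, X=1) weight 1/22
  (Z=2, Y=2, X=2) weight 1/22
  (Z=3, Y=1, X=1) weight 1/42
  (Z=3, Y=1, X=2) weight 1/42
Group by Y:
  weight(Y=0) = 4/33
  weight(Y=1) = 1/21
  weight(Y=2) = 1/11
Total weight = 4/33 + 1/21 + 1/11 = 20/77
P(Y=0 | obs) = 4/33 / 20/77 = 7/15
P(Y=1 | obs) = 1/21 / 20/77 = 11/60
P(Y=2 | obs) = 1/11 / 20/77 = 7/20

P(Y=0) = 7/15, P(Y=1) = 11/60, P(Y=2) = 7/20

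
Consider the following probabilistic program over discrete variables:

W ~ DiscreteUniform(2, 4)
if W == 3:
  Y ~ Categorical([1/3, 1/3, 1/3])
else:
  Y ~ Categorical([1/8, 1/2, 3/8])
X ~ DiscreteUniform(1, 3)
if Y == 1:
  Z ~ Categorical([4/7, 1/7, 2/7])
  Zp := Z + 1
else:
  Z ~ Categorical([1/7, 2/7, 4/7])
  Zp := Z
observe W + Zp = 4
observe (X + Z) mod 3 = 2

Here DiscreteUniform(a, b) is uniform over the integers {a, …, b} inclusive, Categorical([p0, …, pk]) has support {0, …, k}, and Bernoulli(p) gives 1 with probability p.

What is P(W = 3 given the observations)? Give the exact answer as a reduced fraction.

P(W = 3 | obs) = 8/17

Enumerate traces; 8 have nonzero weight after conditioning:
  (W=2, Y=0, X=3, Z=2) weight 1/126
  (W=2, Y=1, X=1, Z=1) weight 1/126
  (W=2, Y=2, X=3, Z=2) weight 1/42
  (W=3, Y=0, X=1, Z=1) weight 2/189
  (W=3, Y=1, X=2, Z=0) weight 4/189
  (W=3, Y=2, X=1, Z=1) weight 2/189
  (W=4, Y=0, X=2, Z=0) weight 1/504
  (W=4, Y=2, X=2, Z=0) weight 1/168
Group by W:
  weight(W=2) = 5/126
  weight(W=3) = 8/189
  weight(W=4) = 1/126
Total weight = 5/126 + 8/189 + 1/126 = 17/189
P(W=2 | obs) = 5/126 / 17/189 = 15/34
P(W=3 | obs) = 8/189 / 17/189 = 8/17
P(W=4 | obs) = 1/126 / 17/189 = 3/34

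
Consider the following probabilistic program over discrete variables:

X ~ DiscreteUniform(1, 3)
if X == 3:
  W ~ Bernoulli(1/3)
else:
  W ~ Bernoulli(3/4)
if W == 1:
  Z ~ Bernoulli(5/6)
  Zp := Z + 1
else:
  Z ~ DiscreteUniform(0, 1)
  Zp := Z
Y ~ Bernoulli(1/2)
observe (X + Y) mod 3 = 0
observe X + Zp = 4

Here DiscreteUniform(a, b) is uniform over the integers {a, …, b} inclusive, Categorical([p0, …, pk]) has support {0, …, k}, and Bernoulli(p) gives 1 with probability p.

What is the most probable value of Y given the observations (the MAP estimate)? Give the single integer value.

argmax_v P(Y = v | obs) = 1

Enumerate traces; 3 have nonzero weight after conditioning:
  (X=2, W=1, Z=1, Y=1) weight 5/48
  (X=3, W=0, Z=1, Y=0) weight 1/18
  (X=3, W=1, Z=0, Y=0) weight 1/108
Group by Y:
  weight(Y=0) = 7/108
  weight(Y=1) = 5/48
Total weight = 7/108 + 5/48 = 73/432
P(Y=0 | obs) = 7/108 / 73/432 = 28/73
P(Y=1 | obs) = 5/48 / 73/432 = 45/73
argmax = 1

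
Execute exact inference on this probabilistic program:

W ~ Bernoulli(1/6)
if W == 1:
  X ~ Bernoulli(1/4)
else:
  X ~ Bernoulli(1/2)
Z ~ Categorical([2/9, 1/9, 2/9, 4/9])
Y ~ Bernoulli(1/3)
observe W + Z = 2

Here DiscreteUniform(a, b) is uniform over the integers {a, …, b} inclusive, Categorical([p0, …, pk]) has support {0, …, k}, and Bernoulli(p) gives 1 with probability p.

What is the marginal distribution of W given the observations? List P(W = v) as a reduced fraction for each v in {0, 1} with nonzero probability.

Enumerate traces; 8 have nonzero weight after conditioning:
  (W=0, X=0, Z=2, Y=0) weight 5/81
  (W=0, X=0, Z=2, Y=1) weight 5/162
  (W=0, X=1, Z=2, Y=0) weight 5/81
  (W=0, X=1, Z=2, Y=1) weight 5/162
  (W=1, X=0, Z=1, Y=0) weight 1/108
  (W=1, X=0, Z=1, Y=1) weight 1/216
  (W=1, X=1, Z=1, Y=0) weight 1/324
  (W=1, X=1, Z=1, Y=1) weight 1/648
Group by W:
  weight(W=0) = 5/27
  weight(W=1) = 1/54
Total weight = 5/27 + 1/54 = 11/54
P(W=0 | obs) = 5/27 / 11/54 = 10/11
P(W=1 | obs) = 1/54 / 11/54 = 1/11

P(W=0) = 10/11, P(W=1) = 1/11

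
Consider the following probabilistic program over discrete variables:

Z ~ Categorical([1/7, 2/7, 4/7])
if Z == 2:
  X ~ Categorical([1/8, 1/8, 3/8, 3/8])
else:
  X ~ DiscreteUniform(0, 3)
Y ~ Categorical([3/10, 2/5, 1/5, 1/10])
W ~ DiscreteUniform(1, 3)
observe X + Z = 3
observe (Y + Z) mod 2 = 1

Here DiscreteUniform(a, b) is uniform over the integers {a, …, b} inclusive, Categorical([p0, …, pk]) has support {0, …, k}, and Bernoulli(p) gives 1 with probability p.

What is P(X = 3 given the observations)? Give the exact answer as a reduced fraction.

P(X = 3 | obs) = 1/5

Enumerate traces; 18 have nonzero weight after conditioning:
  (Z=0, X=3, Y=1, W=1) weight 1/210
  (Z=0, X=3, Y=1, W=2) weight 1/210
  (Z=0, X=3, Y=1, W=3) weight 1/210
  (Z=0, X=3, Y=3, W=1) weight 1/840
  (Z=0, X=3, Y=3, W=2) weight 1/840
  (Z=0, X=3, Y=3, W=3) weight 1/840
  (Z=1, X=2, Y=0, W=1) weight 1/140
  (Z=1, X=2, Y=0, W=2) weight 1/140
  (Z=2, X=1, Y=1, W=1) weight 1/105
  … 9 more
Group by X:
  weight(X=1) = 1/28
  weight(X=2) = 1/28
  weight(X=3) = 1/56
Total weight = 1/28 + 1/28 + 1/56 = 5/56
P(X=1 | obs) = 1/28 / 5/56 = 2/5
P(X=2 | obs) = 1/28 / 5/56 = 2/5
P(X=3 | obs) = 1/56 / 5/56 = 1/5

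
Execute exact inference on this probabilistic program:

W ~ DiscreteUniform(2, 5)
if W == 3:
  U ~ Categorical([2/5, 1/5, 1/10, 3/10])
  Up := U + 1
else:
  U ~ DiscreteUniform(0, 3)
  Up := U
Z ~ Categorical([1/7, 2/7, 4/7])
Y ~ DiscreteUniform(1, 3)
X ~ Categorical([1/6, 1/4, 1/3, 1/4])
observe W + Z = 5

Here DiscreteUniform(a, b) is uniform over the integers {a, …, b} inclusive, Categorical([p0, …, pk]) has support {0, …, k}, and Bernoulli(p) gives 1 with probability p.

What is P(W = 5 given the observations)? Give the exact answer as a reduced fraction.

P(W = 5 | obs) = 1/7

Enumerate traces; 144 have nonzero weight after conditioning:
  (W=3, U=0, Z=2, Y=1, X=0) weight 1/315
  (W=3, U=0, Z=2, Y=1, X=1) weight 1/210
  (W=3, U=0, Z=2, Y=1, X=2) weight 2/315
  (W=3, U=0, Z=2, Y=1, X=3) weight 1/210
  (W=3, U=0, Z=2, Y=2, X=0) weight 1/315
  (W=3, U=0, Z=2, Y=2, X=1) weight 1/210
  (W=3, U=0, Z=2, Y=2, X=2) weight 2/315
  (W=3, U=0, Z=2, Y=2, X=3) weight 1/210
  (W=4, U=0, Z=1, Y=1, X=0) weight 1/1008
  (W=5, U=0, Z=0, Y=1, X=0) weight 1/2016
  … 134 more
Group by W:
  weight(W=3) = 1/7
  weight(W=4) = 1/14
  weight(W=5) = 1/28
Total weight = 1/7 + 1/14 + 1/28 = 1/4
P(W=3 | obs) = 1/7 / 1/4 = 4/7
P(W=4 | obs) = 1/14 / 1/4 = 2/7
P(W=5 | obs) = 1/28 / 1/4 = 1/7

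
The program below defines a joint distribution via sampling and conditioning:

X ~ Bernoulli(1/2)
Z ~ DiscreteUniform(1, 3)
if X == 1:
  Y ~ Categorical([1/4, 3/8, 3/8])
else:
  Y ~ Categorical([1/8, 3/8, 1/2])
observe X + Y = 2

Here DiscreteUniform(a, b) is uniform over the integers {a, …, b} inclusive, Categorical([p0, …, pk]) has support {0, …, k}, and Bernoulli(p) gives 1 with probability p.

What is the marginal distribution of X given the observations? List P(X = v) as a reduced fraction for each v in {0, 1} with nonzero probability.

Enumerate traces; 6 have nonzero weight after conditioning:
  (X=0, Z=1, Y=2) weight 1/12
  (X=0, Z=2, Y=2) weight 1/12
  (X=0, Z=3, Y=2) weight 1/12
  (X=1, Z=1, Y=1) weight 1/16
  (X=1, Z=2, Y=1) weight 1/16
  (X=1, Z=3, Y=1) weight 1/16
Group by X:
  weight(X=0) = 1/4
  weight(X=1) = 3/16
Total weight = 1/4 + 3/16 = 7/16
P(X=0 | obs) = 1/4 / 7/16 = 4/7
P(X=1 | obs) = 3/16 / 7/16 = 3/7

P(X=0) = 4/7, P(X=1) = 3/7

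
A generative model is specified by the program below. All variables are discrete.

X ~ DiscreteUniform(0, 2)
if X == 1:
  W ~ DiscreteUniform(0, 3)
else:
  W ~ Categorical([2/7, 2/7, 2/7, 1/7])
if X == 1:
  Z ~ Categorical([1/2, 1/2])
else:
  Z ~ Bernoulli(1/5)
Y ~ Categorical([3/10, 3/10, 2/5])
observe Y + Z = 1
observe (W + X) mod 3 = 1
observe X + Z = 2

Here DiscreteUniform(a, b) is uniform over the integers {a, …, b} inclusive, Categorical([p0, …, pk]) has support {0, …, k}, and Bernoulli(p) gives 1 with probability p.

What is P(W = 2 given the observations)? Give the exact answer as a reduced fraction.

Enumerate traces; 3 have nonzero weight after conditioning:
  (X=1, W=0, Z=1, Y=0) weight 1/80
  (X=1, W=3, Z=1, Y=0) weight 1/80
  (X=2, W=2, Z=0, Y=1) weight 4/175
Group by W:
  weight(W=0) = 1/80
  weight(W=2) = 4/175
  weight(W=3) = 1/80
Total weight = 1/80 + 4/175 + 1/80 = 67/1400
P(W=0 | obs) = 1/80 / 67/1400 = 35/134
P(W=2 | obs) = 4/175 / 67/1400 = 32/67
P(W=3 | obs) = 1/80 / 67/1400 = 35/134

P(W = 2 | obs) = 32/67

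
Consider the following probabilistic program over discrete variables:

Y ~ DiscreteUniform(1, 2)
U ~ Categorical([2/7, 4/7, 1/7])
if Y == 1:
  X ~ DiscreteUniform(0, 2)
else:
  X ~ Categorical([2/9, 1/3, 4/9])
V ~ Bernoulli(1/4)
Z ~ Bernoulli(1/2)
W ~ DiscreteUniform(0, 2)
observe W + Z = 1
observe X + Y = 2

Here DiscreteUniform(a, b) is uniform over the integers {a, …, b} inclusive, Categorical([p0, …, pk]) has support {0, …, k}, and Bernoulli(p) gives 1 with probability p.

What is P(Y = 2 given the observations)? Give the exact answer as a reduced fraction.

Enumerate traces; 24 have nonzero weight after conditioning:
  (Y=1, U=0, X=1, V=0, Z=0, W=1) weight 1/168
  (Y=1, U=0, X=1, V=0, Z=1, W=0) weight 1/168
  (Y=1, U=0, X=1, V=1, Z=0, W=1) weight 1/504
  (Y=1, U=0, X=1, V=1, Z=1, W=0) weight 1/504
  (Y=1, U=1, X=1, V=0, Z=0, W=1) weight 1/84
  (Y=1, U=1, X=1, V=0, Z=1, W=0) weight 1/84
  (Y=1, U=1, X=1, V=1, Z=0, W=1) weight 1/252
  (Y=1, U=1, X=1, V=1, Z=1, W=0) weight 1/252
  (Y=2, U=0, X=0, V=0, Z=0, W=1) weight 1/252
  … 15 more
Group by Y:
  weight(Y=1) = 1/18
  weight(Y=2) = 1/27
Total weight = 1/18 + 1/27 = 5/54
P(Y=1 | obs) = 1/18 / 5/54 = 3/5
P(Y=2 | obs) = 1/27 / 5/54 = 2/5

P(Y = 2 | obs) = 2/5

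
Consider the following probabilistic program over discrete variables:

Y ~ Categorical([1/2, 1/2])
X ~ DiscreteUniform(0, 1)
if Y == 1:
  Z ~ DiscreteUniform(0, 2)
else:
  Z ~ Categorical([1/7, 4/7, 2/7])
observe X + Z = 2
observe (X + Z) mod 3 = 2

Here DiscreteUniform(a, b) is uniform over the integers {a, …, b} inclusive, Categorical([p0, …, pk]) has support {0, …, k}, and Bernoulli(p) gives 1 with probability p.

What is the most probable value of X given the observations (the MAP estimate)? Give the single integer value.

argmax_v P(X = v | obs) = 1

Enumerate traces; 4 have nonzero weight after conditioning:
  (Y=0, X=0, Z=2) weight 1/14
  (Y=0, X=1, Z=1) weight 1/7
  (Y=1, X=0, Z=2) weight 1/12
  (Y=1, X=1, Z=1) weight 1/12
Group by X:
  weight(X=0) = 13/84
  weight(X=1) = 19/84
Total weight = 13/84 + 19/84 = 8/21
P(X=0 | obs) = 13/84 / 8/21 = 13/32
P(X=1 | obs) = 19/84 / 8/21 = 19/32
argmax = 1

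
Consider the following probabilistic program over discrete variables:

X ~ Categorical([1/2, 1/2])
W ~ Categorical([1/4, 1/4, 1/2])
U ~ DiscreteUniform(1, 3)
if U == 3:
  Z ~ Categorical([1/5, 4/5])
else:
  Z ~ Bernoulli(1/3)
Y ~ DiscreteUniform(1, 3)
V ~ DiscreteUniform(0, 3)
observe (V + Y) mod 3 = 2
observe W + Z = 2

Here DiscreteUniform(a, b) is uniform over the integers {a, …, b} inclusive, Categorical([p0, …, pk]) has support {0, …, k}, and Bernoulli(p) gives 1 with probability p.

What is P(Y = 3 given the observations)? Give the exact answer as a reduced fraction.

P(Y = 3 | obs) = 1/4

Enumerate traces; 48 have nonzero weight after conditioning:
  (X=0, W=1, U=1, Z=1, Y=1, V=1) weight 1/864
  (X=0, W=1, U=1, Z=1, Y=2, V=0) weight 1/864
  (X=0, W=1, U=1, Z=1, Y=2, V=3) weight 1/864
  (X=0, W=1, U=1, Z=1, Y=3, V=2) weight 1/864
  (X=0, W=1, U=2, Z=1, Y=1, V=1) weight 1/864
  (X=0, W=1, U=2, Z=1, Y=2, V=0) weight 1/864
  (X=0, W=1, U=2, Z=1, Y=2, V=3) weight 1/864
  (X=0, W=1, U=2, Z=1, Y=3, V=2) weight 1/864
  … 40 more
Group by Y:
  weight(Y=1) = 17/540
  weight(Y=2) = 17/270
  weight(Y=3) = 17/540
Total weight = 17/540 + 17/270 + 17/540 = 17/135
P(Y=1 | obs) = 17/540 / 17/135 = 1/4
P(Y=2 | obs) = 17/270 / 17/135 = 1/2
P(Y=3 | obs) = 17/540 / 17/135 = 1/4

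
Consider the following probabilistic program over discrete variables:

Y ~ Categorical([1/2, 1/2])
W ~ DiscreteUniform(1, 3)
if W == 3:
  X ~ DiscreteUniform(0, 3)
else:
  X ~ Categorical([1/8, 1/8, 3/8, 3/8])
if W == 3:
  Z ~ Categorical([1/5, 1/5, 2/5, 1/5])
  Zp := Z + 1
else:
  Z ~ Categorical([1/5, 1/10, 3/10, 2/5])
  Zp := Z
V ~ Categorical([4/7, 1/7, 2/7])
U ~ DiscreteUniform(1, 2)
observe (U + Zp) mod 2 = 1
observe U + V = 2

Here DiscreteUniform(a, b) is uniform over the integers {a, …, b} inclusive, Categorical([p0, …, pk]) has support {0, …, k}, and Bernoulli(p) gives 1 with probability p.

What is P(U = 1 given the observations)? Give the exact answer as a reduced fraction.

P(U = 1 | obs) = 7/39

Enumerate traces; 96 have nonzero weight after conditioning:
  (Y=0, W=1, X=0, Z=0, V=1, U=1) weight 1/3360
  (Y=0, W=1, X=0, Z=1, V=0, U=2) weight 1/1680
  (Y=0, W=1, X=0, Z=2, V=1, U=1) weight 1/2240
  (Y=0, W=1, X=0, Z=3, V=0, U=2) weight 1/420
  (Y=0, W=1, X=1, Z=0, V=1, U=1) weight 1/3360
  (Y=0, W=1, X=1, Z=1, V=0, U=2) weight 1/1680
  (Y=0, W=1, X=1, Z=2, V=1, U=1) weight 1/2240
  (Y=0, W=1, X=1, Z=3, V=0, U=2) weight 1/420
  … 88 more
Group by U:
  weight(U=1) = 1/30
  weight(U=2) = 16/105
Total weight = 1/30 + 16/105 = 13/70
P(U=1 | obs) = 1/30 / 13/70 = 7/39
P(U=2 | obs) = 16/105 / 13/70 = 32/39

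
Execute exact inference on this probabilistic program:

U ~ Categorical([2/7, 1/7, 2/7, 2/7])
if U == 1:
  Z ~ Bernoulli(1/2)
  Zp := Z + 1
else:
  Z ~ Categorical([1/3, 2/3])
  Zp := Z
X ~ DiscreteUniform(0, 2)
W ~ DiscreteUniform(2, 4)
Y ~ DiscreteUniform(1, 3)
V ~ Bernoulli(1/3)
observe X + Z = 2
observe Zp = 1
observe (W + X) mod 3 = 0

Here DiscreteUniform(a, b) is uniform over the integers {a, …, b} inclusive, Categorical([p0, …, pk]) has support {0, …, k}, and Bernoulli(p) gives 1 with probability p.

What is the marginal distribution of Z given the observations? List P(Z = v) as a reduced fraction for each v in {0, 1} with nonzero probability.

Enumerate traces; 24 have nonzero weight after conditioning:
  (U=0, Z=1, X=1, W=2, Y=1, V=0) weight 8/1701
  (U=0, Z=1, X=1, W=2, Y=1, V=1) weight 4/1701
  (U=0, Z=1, X=1, W=2, Y=2, V=0) weight 8/1701
  (U=0, Z=1, X=1, W=2, Y=2, V=1) weight 4/1701
  (U=0, Z=1, X=1, W=2, Y=3, V=0) weight 8/1701
  (U=0, Z=1, X=1, W=2, Y=3, V=1) weight 4/1701
  (U=1, Z=0, X=2, W=4, Y=1, V=0) weight 1/567
  (U=1, Z=0, X=2, W=4, Y=1, V=1) weight 1/1134
  … 16 more
Group by Z:
  weight(Z=0) = 1/126
  weight(Z=1) = 4/63
Total weight = 1/126 + 4/63 = 1/14
P(Z=0 | obs) = 1/126 / 1/14 = 1/9
P(Z=1 | obs) = 4/63 / 1/14 = 8/9

P(Z=0) = 1/9, P(Z=1) = 8/9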